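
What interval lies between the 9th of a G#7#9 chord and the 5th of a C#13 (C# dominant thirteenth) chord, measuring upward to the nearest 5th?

G#7#9 has A## as its 9th, and C#13 (C# dominant thirteenth) has G# as its 5th.
From A## to G#: 9 semitones over a seventh = diminished.

d7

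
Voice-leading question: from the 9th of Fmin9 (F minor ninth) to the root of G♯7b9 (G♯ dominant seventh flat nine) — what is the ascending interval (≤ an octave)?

Fmin9 (F minor ninth) has G as its 9th, and G♯7b9 (G♯ dominant seventh flat nine) has G♯ as its root.
From G to G♯: 1 semitone over a unison = augmented.

augmented unison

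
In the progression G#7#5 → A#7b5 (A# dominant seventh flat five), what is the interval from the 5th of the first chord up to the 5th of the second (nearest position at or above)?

G#7#5 has D## as its 5th, and A#7b5 (A# dominant seventh flat five) has E as its 5th.
2 letter names make it a second; at 0 semitones (a whole step narrower than major) the quality is diminished.

diminished second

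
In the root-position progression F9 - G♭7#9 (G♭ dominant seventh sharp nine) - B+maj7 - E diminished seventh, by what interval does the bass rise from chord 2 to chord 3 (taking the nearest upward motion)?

augmented third

The roots are G♭ and B.
3 letter names make it a third; at 5 semitones (a half step wider than major) the quality is augmented.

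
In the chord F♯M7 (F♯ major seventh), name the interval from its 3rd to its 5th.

Spelling the chord: F♯ A♯ C♯ E♯.
The 3rd is A♯ and the 5th is C♯.
3 letter names make it a third; at 3 semitones (a half step narrower than major) the quality is minor.

minor third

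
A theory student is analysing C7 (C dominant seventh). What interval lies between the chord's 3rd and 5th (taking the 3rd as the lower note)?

minor 3rd

The chord tones of C dominant seventh are C E G B♭.
The 3rd is E and the 5th is G.
From E to G: 3 semitones over a third = minor.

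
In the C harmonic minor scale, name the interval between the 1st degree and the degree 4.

perfect fourth

C harmonic minor: C D Eb F G Ab B.
1st degree = C; degree 4 = F.
C up to F spans 4 letter names and 5 semitones — a perfect fourth.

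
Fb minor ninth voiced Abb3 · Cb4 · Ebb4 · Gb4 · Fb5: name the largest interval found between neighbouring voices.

Adjacent intervals: Abb3→Cb4 = major third; Cb4→Ebb4 = minor third; Ebb4→Gb4 = major third; Gb4→Fb5 = minor seventh.
The largest is Gb4 to Fb5, a minor seventh (10 semitones).

minor 7th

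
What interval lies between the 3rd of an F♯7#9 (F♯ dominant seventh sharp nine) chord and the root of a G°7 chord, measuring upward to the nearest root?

The 3rd of F♯7#9 (F♯ dominant seventh sharp nine) is A♯; the root of G°7 is G.
From A♯ to G: 9 semitones over a seventh = diminished.

diminished 7th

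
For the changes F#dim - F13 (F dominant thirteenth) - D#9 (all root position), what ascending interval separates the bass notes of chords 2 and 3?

augmented sixth

The roots are F and D#.
6 letter names make it a sixth; at 10 semitones (a half step wider than major) the quality is augmented.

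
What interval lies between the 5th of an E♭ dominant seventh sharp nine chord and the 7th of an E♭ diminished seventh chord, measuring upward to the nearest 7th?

E♭ dominant seventh sharp nine has B♭ as its 5th, and E♭ diminished seventh has D𝄫 as its 7th.
3 letter names make it a third; at 2 semitones (a whole step narrower than major) the quality is diminished.

diminished third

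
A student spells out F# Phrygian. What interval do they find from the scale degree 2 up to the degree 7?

major sixth

F# phrygian: F# G A B C# D E.
So we need the interval from G up to E.
G up to E spans 6 letter names and 9 semitones — a major sixth.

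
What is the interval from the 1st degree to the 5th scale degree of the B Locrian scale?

diminished fifth

B locrian: B C D E F G A.
1st degree = B; degree 5 = F.
B up to F is 6 semitones, a half step narrower than a perfect fifth, so the interval is diminished.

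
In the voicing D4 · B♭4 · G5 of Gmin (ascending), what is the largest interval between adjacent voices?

major sixth

Adjacent intervals: D4→B♭4 = minor sixth; B♭4→G5 = major sixth.
The largest is B♭4 to G5, a major sixth (9 semitones).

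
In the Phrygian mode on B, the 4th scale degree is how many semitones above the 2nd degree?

4

The scale is B C D E F# G A.
C up to E is a major third — 4 semitones.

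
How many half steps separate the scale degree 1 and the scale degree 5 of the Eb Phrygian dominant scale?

The scale is Eb Fb G Ab Bb Cb Db.
Eb up to Bb is a perfect fifth — 7 semitones.

7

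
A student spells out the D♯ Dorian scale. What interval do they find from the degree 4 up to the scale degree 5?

major second

Spelling the D♯ Dorian scale: D♯ E♯ F♯ G♯ A♯ B♯ C♯.
So we need the interval from G♯ up to A♯.
Counting 2 letters and 2 half steps from G♯ gives a major second.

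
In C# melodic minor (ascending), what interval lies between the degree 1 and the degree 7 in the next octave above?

major fourteenth

C# melodic minor: C# D# E F# G# A# B#.
That puts C# below B#.
From C# to B# is 23 semitones, exactly the major fourteenth.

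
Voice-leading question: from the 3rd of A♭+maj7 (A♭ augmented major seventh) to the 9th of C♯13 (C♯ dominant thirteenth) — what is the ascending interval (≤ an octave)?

augmented 2nd

The 3rd of A♭+maj7 (A♭ augmented major seventh) is C; the 9th of C♯13 (C♯ dominant thirteenth) is D♯.
C up to D♯ is 3 semitones, a half step wider than a major second, so the interval is augmented.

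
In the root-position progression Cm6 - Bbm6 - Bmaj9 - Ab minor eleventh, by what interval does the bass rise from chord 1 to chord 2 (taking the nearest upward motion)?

minor 7th

The roots are C and Bb.
7 letter names make it a seventh; at 10 semitones (a half step narrower than major) the quality is minor.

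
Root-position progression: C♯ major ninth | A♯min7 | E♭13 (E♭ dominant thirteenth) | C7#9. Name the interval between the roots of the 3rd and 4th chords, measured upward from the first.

major 6th

The roots are E♭ and C.
Counting 6 letters and 9 half steps from E♭ gives a major sixth.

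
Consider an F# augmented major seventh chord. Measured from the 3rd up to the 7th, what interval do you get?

perfect fifth

The chord tones of F# augmented major seventh are F#, A#, C##, E#.
That puts A# below E#.
Counting 5 letters and 7 half steps from A# gives a perfect fifth.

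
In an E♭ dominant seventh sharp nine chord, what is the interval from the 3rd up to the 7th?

diminished 5th

Spelling the chord: E♭ G B♭ D♭ F♯.
So we need the interval from G up to D♭.
From G to D♭: 6 semitones over a fifth = diminished.
This 3–7 tritone is the characteristic tension at the heart of the dominant sound.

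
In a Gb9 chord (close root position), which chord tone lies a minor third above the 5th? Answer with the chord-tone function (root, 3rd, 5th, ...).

Spelling the chord: Gb Bb Db Fb Ab.
The 5th is Db. A minor third above Db is Fb.
Fb is the chord's 7th.

7th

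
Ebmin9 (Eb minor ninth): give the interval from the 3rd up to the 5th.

Ebmin9 is spelled Eb–Gb–Bb–Db–F.
That puts Gb below Bb.
Gb up to Bb spans 3 letter names and 4 semitones — a major third.

M3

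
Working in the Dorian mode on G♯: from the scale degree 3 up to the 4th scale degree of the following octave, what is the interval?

Spelling the Dorian mode on G♯: G♯ A♯ B C♯ D♯ E♯ F♯.
The scale degree 3 is B and the scale degree 4 (up an octave) is C♯.
B up to C♯ spans 9 letter names and 14 semitones — a major ninth.

M9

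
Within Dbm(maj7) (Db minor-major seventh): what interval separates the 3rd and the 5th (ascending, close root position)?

major third

Spelling the chord: Db, Fb, Ab, C.
The 3rd is Fb and the 5th is Ab.
Fb up to Ab spans 3 letter names and 4 semitones — a major third.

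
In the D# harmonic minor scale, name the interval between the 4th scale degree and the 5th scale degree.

M2

D# harmonic minor: D# E# F# G# A# B C##.
That puts G# below A#.
Counting 2 letters and 2 half steps from G# gives a major second.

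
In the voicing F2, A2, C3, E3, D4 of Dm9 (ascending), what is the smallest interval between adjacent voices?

minor third

Adjacent intervals: F2→A2 = major third; A2→C3 = minor third; C3→E3 = major third; E3→D4 = minor seventh.
The smallest is A2 to C3, a minor third (3 semitones).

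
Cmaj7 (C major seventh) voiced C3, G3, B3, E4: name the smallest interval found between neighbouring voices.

major third

Adjacent intervals: C3→G3 = perfect fifth; G3→B3 = major third; B3→E4 = perfect fourth.
The smallest is G3 to B3, a major third (4 semitones).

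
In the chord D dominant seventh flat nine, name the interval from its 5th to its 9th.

Spelling the chord: D–F♯–A–C–E♭.
The 5th is A and the 9th is E♭.
A up to E♭ is 6 semitones, a half step narrower than a perfect fifth, so the interval is diminished.

diminished 5th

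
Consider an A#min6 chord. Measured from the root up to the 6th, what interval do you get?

major sixth

Spelling the chord: A#–C#–E#–F##.
That puts A# below F##.
Counting 6 letters and 9 half steps from A# gives a major sixth.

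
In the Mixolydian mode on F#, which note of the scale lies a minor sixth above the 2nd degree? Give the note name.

The scale is F# G# A# B C# D# E.
The 2nd degree is G#; a minor sixth above that is E — scale degree 7.

E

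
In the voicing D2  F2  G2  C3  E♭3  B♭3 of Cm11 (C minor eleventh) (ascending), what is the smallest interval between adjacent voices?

Adjacent intervals: D2→F2 = minor third; F2→G2 = major second; G2→C3 = perfect fourth; C3→E♭3 = minor third; E♭3→B♭3 = perfect fifth.
The smallest is F2 to G2, a major second (2 semitones).

major second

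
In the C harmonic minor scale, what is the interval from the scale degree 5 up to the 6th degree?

minor 2nd

Spelling the C harmonic minor scale: C D Eb F G Ab B.
That puts G below Ab.
2 letter names make it a second; at 1 semitone (a half step narrower than major) the quality is minor.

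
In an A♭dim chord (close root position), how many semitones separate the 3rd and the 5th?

3

A♭ diminished is spelled A♭-C♭-E𝄫.
C♭ to E𝄫 is a minor third: 3 semitones.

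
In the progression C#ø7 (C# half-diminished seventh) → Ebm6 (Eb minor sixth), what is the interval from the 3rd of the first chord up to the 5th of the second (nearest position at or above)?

diminished fifth

The 3rd of C#ø7 (C# half-diminished seventh) is E; the 5th of Ebm6 (Eb minor sixth) is Bb.
5 letter names make it a fifth; at 6 semitones (a half step narrower than perfect) the quality is diminished.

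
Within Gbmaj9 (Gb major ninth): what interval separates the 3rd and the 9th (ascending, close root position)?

Spelling the chord: Gb–Bb–Db–F–Ab.
3rd = Bb; 9th = Ab.
Bb up to Ab is 10 semitones, a half step narrower than a major seventh, so the interval is minor.

minor seventh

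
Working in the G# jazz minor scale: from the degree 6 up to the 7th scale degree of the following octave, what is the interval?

major 9th

G# melodic minor: G# A# B C# D# E# F##.
So we need the interval from E# up to F##.
Counting 9 letters and 14 half steps from E# gives a major ninth.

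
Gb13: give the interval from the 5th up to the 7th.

m3

Spelling the chord: Gb–Bb–Db–Fb–Ab–Eb.
That puts Db below Fb.
From Db to Fb: 3 semitones over a third = minor.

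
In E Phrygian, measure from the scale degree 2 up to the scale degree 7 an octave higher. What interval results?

major thirteenth

Spelling E Phrygian: E F G A B C D.
The scale degree 2 is F and the scale degree 7 (up an octave) is D.
Counting 13 letters and 21 half steps from F gives a major thirteenth.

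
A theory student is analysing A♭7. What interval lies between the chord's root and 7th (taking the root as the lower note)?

The chord tones of A♭7 are A♭, C, E♭, G♭.
Root = A♭; 7th = G♭.
A♭ up to G♭ is 10 semitones, a half step narrower than a major seventh, so the interval is minor.

minor 7th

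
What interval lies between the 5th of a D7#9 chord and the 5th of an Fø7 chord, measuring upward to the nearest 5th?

diminished third

The 5th of D7#9 is A; the 5th of Fø7 is C♭.
From A to C♭: 2 semitones over a third = diminished.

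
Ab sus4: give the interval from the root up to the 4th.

perfect fourth

Absus4: Ab, Db, Eb.
The root is Ab and the 4th is Db.
Ab up to Db spans 4 letter names and 5 semitones — a perfect fourth.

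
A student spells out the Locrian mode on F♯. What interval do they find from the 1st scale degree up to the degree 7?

minor seventh

The scale runs F♯ G A B C D E.
The 1st scale degree is F♯ and the degree 7 is E.
F♯ up to E is 10 semitones, a half step narrower than a major seventh, so the interval is minor.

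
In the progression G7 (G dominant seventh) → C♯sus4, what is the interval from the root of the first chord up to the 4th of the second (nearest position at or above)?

major 7th

The root of G7 (G dominant seventh) is G; the 4th of C♯sus4 is F♯.
From G to F♯ is 11 semitones, exactly the major seventh.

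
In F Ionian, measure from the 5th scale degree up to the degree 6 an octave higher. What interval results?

major ninth

Spelling F Ionian: F G A Bb C D E.
So we need the interval from C up to D.
From C to D is 14 semitones, exactly the major ninth.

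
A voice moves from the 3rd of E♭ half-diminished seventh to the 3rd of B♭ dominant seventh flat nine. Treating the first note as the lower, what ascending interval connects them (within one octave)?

The 3rd of E♭ half-diminished seventh is G♭; the 3rd of B♭ dominant seventh flat nine is D.
5 letter names make it a fifth; at 8 semitones (a half step wider than perfect) the quality is augmented.

augmented 5th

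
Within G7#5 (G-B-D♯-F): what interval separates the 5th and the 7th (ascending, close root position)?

d3

The 5th is D♯ and the 7th is F.
From D♯ to F: 2 semitones over a third = diminished.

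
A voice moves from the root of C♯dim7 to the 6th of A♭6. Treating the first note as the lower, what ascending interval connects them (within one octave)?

The root of C♯dim7 is C♯; the 6th of A♭6 is F.
4 letter names make it a fourth; at 4 semitones (a half step narrower than perfect) the quality is diminished.

diminished 4th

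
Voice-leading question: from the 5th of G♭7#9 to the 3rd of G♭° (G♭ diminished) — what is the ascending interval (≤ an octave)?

G♭7#9 has D♭ as its 5th, and G♭° (G♭ diminished) has B𝄫 as its 3rd.
From D♭ to B𝄫: 8 semitones over a sixth = minor.

m6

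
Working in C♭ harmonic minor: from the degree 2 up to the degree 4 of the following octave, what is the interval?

minor 10th

C♭ harmonic minor: C♭ D♭ E𝄫 F♭ G♭ A𝄫 B♭.
The degree 2 is D♭ and the degree 4 (up an octave) is F♭.
D♭ up to F♭ is 15 semitones, a half step narrower than a major tenth, so the interval is minor.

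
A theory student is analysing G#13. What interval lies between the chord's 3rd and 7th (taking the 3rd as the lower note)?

diminished fifth

G#13: G#-B#-D#-F#-A#-E#.
3rd = B#; 7th = F#.
B# up to F# is 6 semitones, a half step narrower than a perfect fifth, so the interval is diminished.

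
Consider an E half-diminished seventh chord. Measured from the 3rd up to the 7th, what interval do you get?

P5

Eø: E-G-Bb-D.
3rd = G; 7th = D.
Counting 5 letters and 7 half steps from G gives a perfect fifth.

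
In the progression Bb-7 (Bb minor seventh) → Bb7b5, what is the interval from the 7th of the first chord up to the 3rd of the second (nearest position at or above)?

augmented fourth

Bb-7 (Bb minor seventh) has Ab as its 7th, and Bb7b5 has D as its 3rd.
Ab up to D is 6 semitones, a half step wider than a perfect fourth, so the interval is augmented.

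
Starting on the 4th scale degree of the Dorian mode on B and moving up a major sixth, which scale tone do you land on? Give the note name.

The scale is B C# D E F# G# A.
The 4th scale degree is E; a major sixth above that is C# — scale degree 2.

C#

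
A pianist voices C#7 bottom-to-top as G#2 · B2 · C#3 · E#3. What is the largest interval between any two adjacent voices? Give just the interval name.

Adjacent intervals: G#2→B2 = minor third; B2→C#3 = major second; C#3→E#3 = major third.
The largest is C#3 to E#3, a major third (4 semitones).

M3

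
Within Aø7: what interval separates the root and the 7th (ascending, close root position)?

m7

Aø7: A–C–E♭–G.
So we need the interval from A up to G.
7 letter names make it a seventh; at 10 semitones (a half step narrower than major) the quality is minor.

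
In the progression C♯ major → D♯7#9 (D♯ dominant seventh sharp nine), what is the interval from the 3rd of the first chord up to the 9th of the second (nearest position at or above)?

C♯ major has E♯ as its 3rd, and D♯7#9 (D♯ dominant seventh sharp nine) has E𝄪 as its 9th.
1 letter names make it a unison; at 1 semitone (a half step wider than perfect) the quality is augmented.

augmented unison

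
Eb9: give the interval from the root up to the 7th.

minor 7th

Spelling the chord: Eb, G, Bb, Db, F.
Root = Eb; 7th = Db.
Eb up to Db is 10 semitones, a half step narrower than a major seventh, so the interval is minor.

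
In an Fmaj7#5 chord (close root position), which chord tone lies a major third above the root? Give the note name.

Fmaj7#5 is spelled F-A-C♯-E.
The root is F. A major third above F is A.
A is the chord's 3rd.

A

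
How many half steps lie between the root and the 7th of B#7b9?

The chord tones of B#7b9 (B# dominant seventh flat nine) are B# D## F## A# C#.
B# to A# is a minor seventh: 10 semitones.

10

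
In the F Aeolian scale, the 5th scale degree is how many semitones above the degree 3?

4

The scale is F G Ab Bb C Db Eb.
Ab up to C is a major third — 4 semitones.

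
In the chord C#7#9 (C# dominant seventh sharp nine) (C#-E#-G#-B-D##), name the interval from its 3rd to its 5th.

m3

That puts E# below G#.
E# up to G# is 3 semitones, a half step narrower than a major third, so the interval is minor.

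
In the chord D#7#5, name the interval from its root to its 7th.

The chord tones of D#+7 are D#-F##-A##-C#.
That puts D# below C#.
7 letter names make it a seventh; at 10 semitones (a half step narrower than major) the quality is minor.

minor 7th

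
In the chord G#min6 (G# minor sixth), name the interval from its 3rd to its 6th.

G#m6 is spelled G# B D# E#.
So we need the interval from B up to E#.
B up to E# is 6 semitones, a half step wider than a perfect fourth, so the interval is augmented.

augmented 4th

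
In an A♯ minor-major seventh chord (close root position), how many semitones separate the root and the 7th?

11

Spelling the chord: A♯ C♯ E♯ G𝄪.
A♯ to G𝄪 is a major seventh: 11 semitones.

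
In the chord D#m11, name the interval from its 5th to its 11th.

minor seventh

D#m11 (D# minor eleventh): D#-F#-A#-C#-E#-G#.
The 5th is A# and the 11th is G#.
A# up to G# is 10 semitones, a half step narrower than a major seventh, so the interval is minor.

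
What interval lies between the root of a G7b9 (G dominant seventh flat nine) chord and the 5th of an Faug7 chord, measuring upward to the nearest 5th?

The root of G7b9 (G dominant seventh flat nine) is G; the 5th of Faug7 is C♯.
From G to C♯: 6 semitones over a fourth = augmented.

A4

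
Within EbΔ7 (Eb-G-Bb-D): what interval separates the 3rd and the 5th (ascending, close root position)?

minor third

So we need the interval from G up to Bb.
From G to Bb: 3 semitones over a third = minor.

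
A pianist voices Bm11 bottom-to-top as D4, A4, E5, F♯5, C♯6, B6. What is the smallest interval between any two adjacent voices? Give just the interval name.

Adjacent intervals: D4→A4 = perfect fifth; A4→E5 = perfect fifth; E5→F♯5 = major second; F♯5→C♯6 = perfect fifth; C♯6→B6 = minor seventh.
The smallest is E5 to F♯5, a major second (2 semitones).

M2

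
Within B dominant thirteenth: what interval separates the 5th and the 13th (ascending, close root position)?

B13 (B dominant thirteenth): B-D♯-F♯-A-C♯-G♯.
5th = F♯; 13th = G♯.
From F♯ to G♯ is 14 semitones, exactly the major ninth.

major ninth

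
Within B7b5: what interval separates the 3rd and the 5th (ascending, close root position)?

B7b5 (B dominant seventh flat five): B–D#–F–A.
That puts D# below F.
D# up to F is 2 semitones, a whole step narrower than a major third, so the interval is diminished.

diminished third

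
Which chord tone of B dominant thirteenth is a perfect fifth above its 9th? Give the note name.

Spelling the chord: B, D#, F#, A, C#, G#.
The 9th is C#. A perfect fifth above C# is G#.
G# is the chord's 13th.

G#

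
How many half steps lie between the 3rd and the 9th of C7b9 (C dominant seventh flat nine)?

Spelling the chord: C–E–G–B♭–D♭.
E to D♭ is a diminished seventh: 9 semitones.

9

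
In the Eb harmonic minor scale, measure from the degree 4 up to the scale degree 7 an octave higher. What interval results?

The scale runs Eb F Gb Ab Bb Cb D.
So we need the interval from Ab up to D.
11 letter names make it an eleventh; at 18 semitones (a half step wider than perfect) the quality is augmented.

augmented eleventh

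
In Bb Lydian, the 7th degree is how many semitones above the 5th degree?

The scale is Bb C D E F G A.
F up to A is a major third — 4 semitones.

4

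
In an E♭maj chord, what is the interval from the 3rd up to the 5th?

minor 3rd

E♭maj: E♭, G, B♭.
The 3rd is G and the 5th is B♭.
G up to B♭ is 3 semitones, a half step narrower than a major third, so the interval is minor.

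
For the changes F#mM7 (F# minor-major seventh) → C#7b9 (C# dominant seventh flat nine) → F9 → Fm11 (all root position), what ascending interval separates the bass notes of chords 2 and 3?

The roots are C# and F.
C# up to F is 4 semitones, a half step narrower than a perfect fourth, so the interval is diminished.

diminished fourth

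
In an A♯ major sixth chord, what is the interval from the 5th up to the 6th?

major second

A♯ major sixth is spelled A♯ C𝄪 E♯ F𝄪.
The 5th is E♯ and the 6th is F𝄪.
E♯ up to F𝄪 spans 2 letter names and 2 semitones — a major second.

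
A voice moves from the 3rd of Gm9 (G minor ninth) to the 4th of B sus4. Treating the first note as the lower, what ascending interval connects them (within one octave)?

augmented 4th

The 3rd of Gm9 (G minor ninth) is B♭; the 4th of B sus4 is E.
From B♭ to E: 6 semitones over a fourth = augmented.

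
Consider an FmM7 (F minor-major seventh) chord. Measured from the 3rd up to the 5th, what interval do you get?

M3

The chord tones of Fm(maj7) are F, Ab, C, E.
That puts Ab below C.
Ab up to C spans 3 letter names and 4 semitones — a major third.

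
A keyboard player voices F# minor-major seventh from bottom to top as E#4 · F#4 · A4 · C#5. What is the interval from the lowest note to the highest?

minor sixth

The outer voices are E#4 and C#5.
E# up to C# is 8 semitones, a half step narrower than a major sixth, so the interval is minor.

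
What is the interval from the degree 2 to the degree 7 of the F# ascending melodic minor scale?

major sixth

F# melodic minor: F# G# A B C# D# E#.
Degree 2 = G#; 7th degree = E#.
Counting 6 letters and 9 half steps from G# gives a major sixth.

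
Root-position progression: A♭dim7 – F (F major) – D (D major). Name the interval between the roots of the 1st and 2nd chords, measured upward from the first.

The roots are A♭ and F.
From A♭ to F is 9 semitones, exactly the major sixth.

major sixth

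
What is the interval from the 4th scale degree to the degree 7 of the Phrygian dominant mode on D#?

Spelling the Phrygian dominant mode on D#: D# E F## G# A# B C#.
That puts G# below C#.
G# up to C# spans 4 letter names and 5 semitones — a perfect fourth.

P4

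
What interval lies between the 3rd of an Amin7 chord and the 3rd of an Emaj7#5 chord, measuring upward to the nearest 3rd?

A5

Amin7 has C as its 3rd, and Emaj7#5 has G# as its 3rd.
5 letter names make it a fifth; at 8 semitones (a half step wider than perfect) the quality is augmented.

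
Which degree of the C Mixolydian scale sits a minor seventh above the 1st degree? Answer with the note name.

Bb

The scale is C D E F G A Bb.
The 1st degree is C; a minor seventh above that is Bb — scale degree 7.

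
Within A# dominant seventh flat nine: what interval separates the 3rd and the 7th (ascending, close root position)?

diminished fifth

A#7b9: A#–C##–E#–G#–B.
3rd = C##; 7th = G#.
From C## to G#: 6 semitones over a fifth = diminished.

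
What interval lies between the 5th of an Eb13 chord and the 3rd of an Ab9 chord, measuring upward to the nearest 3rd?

major second

The 5th of Eb13 is Bb; the 3rd of Ab9 is C.
From Bb to C is 2 semitones, exactly the major second.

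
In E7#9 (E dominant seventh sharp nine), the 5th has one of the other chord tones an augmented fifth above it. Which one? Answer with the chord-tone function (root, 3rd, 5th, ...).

The chord tones of E dominant seventh sharp nine are E–G#–B–D–F##.
The 5th is B. An augmented fifth above B is F##.
F## is the chord's 9th.

9th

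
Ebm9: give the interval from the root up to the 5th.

Ebmin9 (Eb minor ninth) is spelled Eb Gb Bb Db F.
So we need the interval from Eb up to Bb.
Counting 5 letters and 7 half steps from Eb gives a perfect fifth.

perfect fifth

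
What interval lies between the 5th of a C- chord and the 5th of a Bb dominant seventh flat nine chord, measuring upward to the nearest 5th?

C- has G as its 5th, and Bb dominant seventh flat nine has F as its 5th.
From G to F: 10 semitones over a seventh = minor.

minor seventh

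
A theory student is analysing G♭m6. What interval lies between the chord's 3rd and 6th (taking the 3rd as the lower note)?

augmented fourth

G♭m6 is spelled G♭-B𝄫-D♭-E♭.
That puts B𝄫 below E♭.
B𝄫 up to E♭ is 6 semitones, a half step wider than a perfect fourth, so the interval is augmented.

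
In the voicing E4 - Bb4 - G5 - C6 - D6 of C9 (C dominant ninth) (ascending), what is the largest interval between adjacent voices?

major sixth

Adjacent intervals: E4→Bb4 = diminished fifth; Bb4→G5 = major sixth; G5→C6 = perfect fourth; C6→D6 = major second.
The largest is Bb4 to G5, a major sixth (9 semitones).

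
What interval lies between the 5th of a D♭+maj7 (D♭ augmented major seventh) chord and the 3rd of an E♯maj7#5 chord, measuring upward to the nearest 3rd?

augmented seventh

D♭+maj7 (D♭ augmented major seventh) has A as its 5th, and E♯maj7#5 has G𝄪 as its 3rd.
From A to G𝄪: 12 semitones over a seventh = augmented.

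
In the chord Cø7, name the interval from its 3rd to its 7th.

Cø (C half-diminished seventh): C, E♭, G♭, B♭.
3rd = E♭; 7th = B♭.
E♭ up to B♭ spans 5 letter names and 7 semitones — a perfect fifth.

perfect 5th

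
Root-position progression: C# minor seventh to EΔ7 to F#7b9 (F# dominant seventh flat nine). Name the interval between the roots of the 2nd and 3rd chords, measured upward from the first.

major 2nd

The roots are E and F#.
Counting 2 letters and 2 half steps from E gives a major second.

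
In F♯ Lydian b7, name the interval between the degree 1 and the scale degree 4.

augmented fourth

The scale runs F♯ G♯ A♯ B♯ C♯ D♯ E.
So we need the interval from F♯ up to B♯.
F♯ up to B♯ is 6 semitones, a half step wider than a perfect fourth, so the interval is augmented.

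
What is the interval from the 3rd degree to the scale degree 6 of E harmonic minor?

P4

E harmonic minor: E F# G A B C D#.
The 3rd degree is G and the 6th scale degree is C.
Counting 4 letters and 5 half steps from G gives a perfect fourth.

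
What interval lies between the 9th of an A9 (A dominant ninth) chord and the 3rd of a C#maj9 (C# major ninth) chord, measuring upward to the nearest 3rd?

augmented 4th

The 9th of A9 (A dominant ninth) is B; the 3rd of C#maj9 (C# major ninth) is E#.
B up to E# is 6 semitones, a half step wider than a perfect fourth, so the interval is augmented.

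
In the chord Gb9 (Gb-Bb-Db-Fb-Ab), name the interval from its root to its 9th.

M9

Root = Gb; 9th = Ab.
Gb up to Ab spans 9 letter names and 14 semitones — a major ninth.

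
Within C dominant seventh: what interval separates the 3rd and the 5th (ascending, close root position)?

m3

The chord tones of C dominant seventh are C–E–G–Bb.
The 3rd is E and the 5th is G.
3 letter names make it a third; at 3 semitones (a half step narrower than major) the quality is minor.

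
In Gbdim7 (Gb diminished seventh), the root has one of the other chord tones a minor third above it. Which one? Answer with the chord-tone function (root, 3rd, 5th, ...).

Gbdim7 (Gb diminished seventh) is spelled Gb, Bbb, Dbb, Fbb.
The root is Gb. A minor third above Gb is Bbb.
Bbb is the chord's 3rd.

3rd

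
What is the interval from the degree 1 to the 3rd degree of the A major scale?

major third

Spelling the A major scale: A B C# D E F# G#.
The degree 1 is A and the 3rd scale degree is C#.
A up to C# spans 3 letter names and 4 semitones — a major third.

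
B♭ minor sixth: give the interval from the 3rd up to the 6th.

Spelling the chord: B♭ D♭ F G.
The 3rd is D♭ and the 6th is G.
From D♭ to G: 6 semitones over a fourth = augmented.

augmented 4th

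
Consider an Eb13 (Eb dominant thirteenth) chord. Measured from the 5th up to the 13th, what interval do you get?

Eb13 (Eb dominant thirteenth): Eb-G-Bb-Db-F-C.
5th = Bb; 13th = C.
From Bb to C is 14 semitones, exactly the major ninth.

major ninth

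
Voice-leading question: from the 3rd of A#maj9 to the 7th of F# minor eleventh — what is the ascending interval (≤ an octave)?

The 3rd of A#maj9 is C##; the 7th of F# minor eleventh is E.
From C## to E: 2 semitones over a third = diminished.

diminished third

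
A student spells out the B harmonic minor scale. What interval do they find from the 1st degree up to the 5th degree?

perfect fifth

Spelling the B harmonic minor scale: B C# D E F# G A#.
That puts B below F#.
Counting 5 letters and 7 half steps from B gives a perfect fifth.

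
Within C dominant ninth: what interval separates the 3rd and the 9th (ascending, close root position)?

The chord tones of C9 (C dominant ninth) are C E G B♭ D.
The 3rd is E and the 9th is D.
From E to D: 10 semitones over a seventh = minor.

minor seventh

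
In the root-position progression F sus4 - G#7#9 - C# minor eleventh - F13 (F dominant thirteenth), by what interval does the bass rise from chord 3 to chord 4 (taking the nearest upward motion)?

diminished fourth

The roots are C# and F.
From C# to F: 4 semitones over a fourth = diminished.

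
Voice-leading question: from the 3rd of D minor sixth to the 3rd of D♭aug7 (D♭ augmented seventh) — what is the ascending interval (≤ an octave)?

The 3rd of D minor sixth is F; the 3rd of D♭aug7 (D♭ augmented seventh) is F.
F up to F spans 1 letter names and 0 semitones — a perfect unison.

perfect 1st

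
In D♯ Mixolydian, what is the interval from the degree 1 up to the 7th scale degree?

minor seventh

Spelling D♯ Mixolydian: D♯ E♯ F𝄪 G♯ A♯ B♯ C♯.
So we need the interval from D♯ up to C♯.
From D♯ to C♯: 10 semitones over a seventh = minor.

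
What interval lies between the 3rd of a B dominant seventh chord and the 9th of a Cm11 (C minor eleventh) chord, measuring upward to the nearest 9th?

diminished octave

B dominant seventh has D# as its 3rd, and Cm11 (C minor eleventh) has D as its 9th.
8 letter names make it an octave; at 11 semitones (a half step narrower than perfect) the quality is diminished.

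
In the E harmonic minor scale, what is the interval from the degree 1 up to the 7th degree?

E harmonic minor: E F♯ G A B C D♯.
The degree 1 is E and the 7th scale degree is D♯.
E up to D♯ spans 7 letter names and 11 semitones — a major seventh.

M7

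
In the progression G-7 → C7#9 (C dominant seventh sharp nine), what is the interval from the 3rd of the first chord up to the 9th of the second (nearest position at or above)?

augmented 3rd

The 3rd of G-7 is Bb; the 9th of C7#9 (C dominant seventh sharp nine) is D#.
Bb up to D# is 5 semitones, a half step wider than a major third, so the interval is augmented.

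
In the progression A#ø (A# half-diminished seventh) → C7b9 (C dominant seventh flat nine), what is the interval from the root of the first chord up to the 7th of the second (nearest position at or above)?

The root of A#ø (A# half-diminished seventh) is A#; the 7th of C7b9 (C dominant seventh flat nine) is Bb.
2 letter names make it a second; at 0 semitones (a whole step narrower than major) the quality is diminished.

diminished second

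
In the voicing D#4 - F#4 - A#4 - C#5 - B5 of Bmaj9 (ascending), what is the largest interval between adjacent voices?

minor seventh

Adjacent intervals: D#4→F#4 = minor third; F#4→A#4 = major third; A#4→C#5 = minor third; C#5→B5 = minor seventh.
The largest is C#5 to B5, a minor seventh (10 semitones).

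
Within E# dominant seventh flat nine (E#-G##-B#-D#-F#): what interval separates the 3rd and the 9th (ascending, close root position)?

diminished 7th

That puts G## below F#.
From G## to F#: 9 semitones over a seventh = diminished.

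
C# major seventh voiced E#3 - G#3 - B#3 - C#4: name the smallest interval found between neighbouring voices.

Adjacent intervals: E#3→G#3 = minor third; G#3→B#3 = major third; B#3→C#4 = minor second.
The smallest is B#3 to C#4, a minor second (1 semitone).

minor second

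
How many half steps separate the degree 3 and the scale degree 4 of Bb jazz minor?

The scale is Bb C Db Eb F G A.
Db up to Eb is a major second — 2 semitones.

2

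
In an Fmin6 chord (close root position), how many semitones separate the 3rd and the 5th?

Spelling the chord: F–Ab–C–D.
Ab to C is a major third: 4 semitones.

4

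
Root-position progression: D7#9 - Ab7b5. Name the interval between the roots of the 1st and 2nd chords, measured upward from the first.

diminished 5th

The roots are D and Ab.
From D to Ab: 6 semitones over a fifth = diminished.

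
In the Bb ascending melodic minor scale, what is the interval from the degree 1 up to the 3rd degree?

minor third

Bb melodic minor: Bb C Db Eb F G A.
The degree 1 is Bb and the scale degree 3 is Db.
Bb up to Db is 3 semitones, a half step narrower than a major third, so the interval is minor.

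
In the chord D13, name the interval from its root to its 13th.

D dominant thirteenth: D F# A C E B.
The root is D and the 13th is B.
D up to B spans 13 letter names and 21 semitones — a major thirteenth.

major thirteenth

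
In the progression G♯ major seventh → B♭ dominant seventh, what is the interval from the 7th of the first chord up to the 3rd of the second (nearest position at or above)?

G♯ major seventh has F𝄪 as its 7th, and B♭ dominant seventh has D as its 3rd.
From F𝄪 to D: 7 semitones over a sixth = diminished.

diminished sixth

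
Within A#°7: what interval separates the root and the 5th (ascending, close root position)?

diminished fifth

A#°7 is spelled A# C# E G.
The root is A# and the 5th is E.
From A# to E: 6 semitones over a fifth = diminished.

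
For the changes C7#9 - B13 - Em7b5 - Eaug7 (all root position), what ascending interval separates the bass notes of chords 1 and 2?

The roots are C and B.
Counting 7 letters and 11 half steps from C gives a major seventh.

major seventh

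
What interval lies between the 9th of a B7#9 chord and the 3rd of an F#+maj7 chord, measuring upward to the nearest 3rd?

minor 6th

The 9th of B7#9 is C##; the 3rd of F#+maj7 is A#.
6 letter names make it a sixth; at 8 semitones (a half step narrower than major) the quality is minor.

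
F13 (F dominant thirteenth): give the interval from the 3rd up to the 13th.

The chord tones of F dominant thirteenth are F–A–C–E♭–G–D.
So we need the interval from A up to D.
A up to D spans 11 letter names and 17 semitones — a perfect eleventh.

perfect eleventh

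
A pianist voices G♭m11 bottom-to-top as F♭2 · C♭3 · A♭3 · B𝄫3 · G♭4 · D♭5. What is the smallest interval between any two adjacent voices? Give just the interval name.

Adjacent intervals: F♭2→C♭3 = perfect fifth; C♭3→A♭3 = major sixth; A♭3→B𝄫3 = minor second; B𝄫3→G♭4 = major sixth; G♭4→D♭5 = perfect fifth.
The smallest is A♭3 to B𝄫3, a minor second (1 semitone).

m2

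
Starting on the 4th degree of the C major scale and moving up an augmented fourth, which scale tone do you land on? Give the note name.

The scale is C D E F G A B.
The 4th degree is F; an augmented fourth above that is B — scale degree 7.

B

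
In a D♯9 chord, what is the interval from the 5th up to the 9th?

D♯9 (D♯ dominant ninth) is spelled D♯ F𝄪 A♯ C♯ E♯.
5th = A♯; 9th = E♯.
From A♯ to E♯ is 7 semitones, exactly the perfect fifth.

P5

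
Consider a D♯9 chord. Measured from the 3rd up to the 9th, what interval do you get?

minor seventh

D♯9 is spelled D♯–F𝄪–A♯–C♯–E♯.
That puts F𝄪 below E♯.
7 letter names make it a seventh; at 10 semitones (a half step narrower than major) the quality is minor.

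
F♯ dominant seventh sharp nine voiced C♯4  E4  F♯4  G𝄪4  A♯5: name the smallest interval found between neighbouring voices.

Adjacent intervals: C♯4→E4 = minor third; E4→F♯4 = major second; F♯4→G𝄪4 = augmented second; G𝄪4→A♯5 = minor ninth.
The smallest is E4 to F♯4, a major second (2 semitones).

major second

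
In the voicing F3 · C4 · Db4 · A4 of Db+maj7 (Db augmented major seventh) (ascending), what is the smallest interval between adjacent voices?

minor second

Adjacent intervals: F3→C4 = perfect fifth; C4→Db4 = minor second; Db4→A4 = augmented fifth.
The smallest is C4 to Db4, a minor second (1 semitone).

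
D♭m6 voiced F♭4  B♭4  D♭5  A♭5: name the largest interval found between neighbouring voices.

perfect fifth

Adjacent intervals: F♭4→B♭4 = augmented fourth; B♭4→D♭5 = minor third; D♭5→A♭5 = perfect fifth.
The largest is D♭5 to A♭5, a perfect fifth (7 semitones).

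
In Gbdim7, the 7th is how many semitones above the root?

9

Gb°7 is spelled Gb Bbb Dbb Fbb.
Gb to Fbb is a diminished seventh: 9 semitones.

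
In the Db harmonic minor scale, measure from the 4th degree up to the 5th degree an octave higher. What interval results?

M9

Spelling the Db harmonic minor scale: Db Eb Fb Gb Ab Bbb C.
That puts Gb below Ab.
From Gb to Ab is 14 semitones, exactly the major ninth.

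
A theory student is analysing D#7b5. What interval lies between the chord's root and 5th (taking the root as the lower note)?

D#7b5 is spelled D# F## A C#.
Root = D#; 5th = A.
D# up to A is 6 semitones, a half step narrower than a perfect fifth, so the interval is diminished.

diminished fifth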